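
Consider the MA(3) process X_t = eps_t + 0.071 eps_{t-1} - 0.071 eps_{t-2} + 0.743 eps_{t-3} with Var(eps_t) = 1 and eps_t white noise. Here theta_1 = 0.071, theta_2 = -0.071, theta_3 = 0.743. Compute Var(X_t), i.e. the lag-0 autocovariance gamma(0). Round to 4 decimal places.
\gamma(0) = 1.5621

For an MA(q) process X_t = eps_t + sum_i theta_i eps_{t-i} with
Var(eps_t) = sigma^2, the variance is
  gamma(0) = sigma^2 * (1 + sum_i theta_i^2).
  sum_i theta_i^2 = (0.071)^2 + (-0.071)^2 + (0.743)^2 = 0.005041 + 0.005041 + 0.552049 = 0.562131.
  gamma(0) = 1 * (1 + 0.562131) = 1 * 1.562131 = 1.562131, which rounds to 1.5621.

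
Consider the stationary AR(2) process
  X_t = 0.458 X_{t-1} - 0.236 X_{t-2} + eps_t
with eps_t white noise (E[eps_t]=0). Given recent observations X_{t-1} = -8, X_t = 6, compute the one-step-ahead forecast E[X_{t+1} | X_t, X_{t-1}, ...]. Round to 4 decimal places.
E[X_{t+1} \mid \mathcal F_t] = 4.6360

For an AR(p) model X_t = c + sum_i phi_i X_{t-i} + eps_t, the
one-step-ahead conditional mean is
  E[X_{t+1} | X_t, ...] = c + sum_i phi_i X_{t+1-i}.
Substitute known values:
  E[X_{t+1} | ...] = (0.458) * (6) + (-0.236) * (-8)
                   = 4.6360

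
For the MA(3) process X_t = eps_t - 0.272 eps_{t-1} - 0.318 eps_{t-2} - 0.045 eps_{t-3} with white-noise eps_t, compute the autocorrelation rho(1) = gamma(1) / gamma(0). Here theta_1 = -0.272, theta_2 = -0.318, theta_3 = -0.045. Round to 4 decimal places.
\rho(1) = -0.1454

For an MA(q) process with theta_0 = 1, the autocovariance is
  gamma(k) = sigma^2 * sum_{i=0..q-k} theta_i * theta_{i+k},
and rho(k) = gamma(k) / gamma(0). Sigma^2 cancels.
  numerator   = (1)*(-0.272) + (-0.272)*(-0.318) + (-0.318)*(-0.045) = -0.171194.
  denominator = (1)^2 + (-0.272)^2 + (-0.318)^2 + (-0.045)^2 = 1.177133.
  rho(1) = -0.171194 / 1.177133 = -0.1454.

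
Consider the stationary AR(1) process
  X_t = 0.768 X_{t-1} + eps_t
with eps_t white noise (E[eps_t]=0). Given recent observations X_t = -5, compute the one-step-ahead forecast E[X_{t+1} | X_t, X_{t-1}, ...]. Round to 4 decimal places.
E[X_{t+1} \mid \mathcal F_t] = -3.8400

For an AR(p) model X_t = c + sum_i phi_i X_{t-i} + eps_t, the
one-step-ahead conditional mean is
  E[X_{t+1} | X_t, ...] = c + sum_i phi_i X_{t+1-i}.
Substitute known values:
  E[X_{t+1} | ...] = (0.768) * (-5)
                   = -3.8400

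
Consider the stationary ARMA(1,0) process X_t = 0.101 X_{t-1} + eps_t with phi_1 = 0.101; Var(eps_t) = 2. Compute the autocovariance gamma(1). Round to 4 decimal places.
\gamma(1) = 0.2041

Multiply the model equation by X_{t-k} and take expectations. With theta_0 = psi_0 = 1 and psi_j the MA(infinity) weights, this gives
  gamma(k) - sum_i phi_i gamma(k-i) = c_k,
  c_k = sigma^2 * sum_{j=k..q} theta_j psi_{j-k}   (c_k = 0 for k > q),
using gamma(-m) = gamma(m).
Pure AR (q = 0): c_0 = sigma^2 = 2, c_k = 0 for k >= 1.
Equations for k = 0 and k = 1 (AR order 1):
  gamma(0) = phi_1 gamma(1) + c_0
  gamma(1) = phi_1 gamma(0) + c_1
Substituting the second into the first: gamma(0) (1 - phi_1^2) = c_0 + phi_1 c_1, so
  gamma(0) = c_0 / (1 - phi_1^2) = 2 / (1 - (0.101)^2) = 2 / 0.989799 = 2.020612.
  gamma(1) = phi_1 gamma(0) = (0.101)(2.020612) = 0.204082.
Therefore gamma(1) = 0.2041 (to 4 decimal places).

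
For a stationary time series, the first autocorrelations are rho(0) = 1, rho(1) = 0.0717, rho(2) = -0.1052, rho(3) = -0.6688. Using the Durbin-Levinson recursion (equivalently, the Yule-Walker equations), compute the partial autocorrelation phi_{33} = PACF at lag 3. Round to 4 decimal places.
\phi_{33} = -0.6640

The PACF at lag k is phi_{kk}, the last component of the solution
to the Yule-Walker system G_k phi = r_k where
  (G_k)_{ij} = rho(|i - j|), (r_k)_i = rho(i), i,j = 1..k.
Equivalently, Durbin-Levinson gives phi_{kk} iteratively:
  phi_{11} = rho(1)
  phi_{kk} = [rho(k) - sum_{j=1..k-1} phi_{k-1,j} rho(k-j)]
            / [1 - sum_{j=1..k-1} phi_{k-1,j} rho(j)],
  phi_{k,j} = phi_{k-1,j} - phi_{kk} phi_{k-1,k-j},  j = 1..k-1.
Step k = 1:
  phi_11 = rho(1) = 0.0717.
Step k = 2:
  phi_22 = [rho(2) - phi_11 rho(1)] / [1 - phi_11 rho(1)] = [-0.1052 - (0.0717)(0.0717)] / [1 - (0.0717)(0.0717)]
         = -0.11034089 / 0.99485911 = -0.110911.
  Update: phi_21 = phi_11 - phi_22 phi_11 = 0.0717 - (-0.110911)(0.0717) = 0.079652.
Step k = 3:
  phi_33 = [rho(3) - phi_21 rho(2) - phi_22 rho(1)] / [1 - phi_21 rho(1) - phi_22 rho(2)]
    numerator   = -0.6688 - (0.079652)(-0.1052) - (-0.110911)(0.0717) = -0.65246825
    denominator = 1 - (0.079652)(0.0717) - (-0.110911)(-0.1052) = 0.98262108
  phi_33 = -0.65246825 / 0.98262108 = -0.664.
Therefore phi_{33} = -0.6640.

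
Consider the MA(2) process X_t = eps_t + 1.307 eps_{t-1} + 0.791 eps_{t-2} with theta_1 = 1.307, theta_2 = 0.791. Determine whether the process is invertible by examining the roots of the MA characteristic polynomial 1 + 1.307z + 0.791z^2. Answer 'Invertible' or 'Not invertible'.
\text{Invertible}

The MA(q) characteristic polynomial is P(z) = 1 + 1.307z + 0.791z^2.
Invertibility requires all roots to lie outside the unit circle, i.e. |z| > 1 for every root.
Set 1 + (1.307) z + (0.791) z^2 = 0, i.e. a z^2 + b z + c = 0 with a = 0.791, b = 1.307, c = 1.
Discriminant D = b^2 - 4ac = (1.307)^2 - 4*(0.791)*1 = 1.708249 - (3.164) = -1.455751.
D < 0, so the roots are the complex-conjugate pair z = (-b +/- i sqrt(-D)) / (2a) = -0.8262 +/- 0.7627i.
For a conjugate pair |z|^2 = z * conj(z) = (product of roots) = c/a = 1/(0.791) = 1.264223, so |z| = sqrt(1.264223) = 1.1244 for both roots.
Moduli of all roots: 1.1244, 1.1244.
All moduli strictly greater than 1? Yes.
Verdict: Invertible.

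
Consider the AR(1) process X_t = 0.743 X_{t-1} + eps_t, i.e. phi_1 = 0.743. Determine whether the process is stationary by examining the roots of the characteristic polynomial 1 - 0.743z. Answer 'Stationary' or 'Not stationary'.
\text{Stationary}

The AR(p) characteristic polynomial is P(z) = 1 - 0.743z.
Stationarity requires all roots to lie outside the unit circle, i.e. |z| > 1 for every root.
This is linear in z: 1 + (-0.743) z = 0  =>  z = -1/(-0.743) = 1.345895,  |z| = 1.345895.
Moduli of all roots: 1.3459.
All moduli strictly greater than 1? Yes.
Verdict: Stationary.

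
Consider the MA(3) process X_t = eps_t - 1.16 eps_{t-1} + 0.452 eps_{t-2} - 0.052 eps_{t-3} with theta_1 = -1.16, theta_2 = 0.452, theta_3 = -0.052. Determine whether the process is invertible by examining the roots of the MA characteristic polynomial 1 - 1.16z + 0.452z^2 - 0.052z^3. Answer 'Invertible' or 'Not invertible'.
\text{Invertible}

The MA(q) characteristic polynomial is P(z) = 1 - 1.16z + 0.452z^2 - 0.052z^3.
Invertibility requires all roots to lie outside the unit circle, i.e. |z| > 1 for every root.
Degree 3: look for a simple real root z0 first, then factor out (1 - z/z0) and solve the remaining quadratic.
Testing z0 = 5: P(5) = 1 + (-1.16)(5) + (0.452)(5)^2 + (-0.052)(5)^3
  = 1 + (-5.8) + (11.3) + (-6.5) = 0.  So z_0 = 5 is a root, |z_0| = 5.
Divide out the factor (1 - 0.2 z) = (1 - z/z0) (since 1/z0 = 0.2):
  P(z) = (1 - 0.2 z)(1 + (-0.96) z + (0.26) z^2)
  [check: z-coef -0.96 - (0.2) = -1.16; z^2-coef 0.26 - (0.2)(-0.96) = 0.452; z^3-coef -(0.2)(0.26) = -0.052.]
Remaining roots from the quadratic factor 1 + (-0.96) z + (0.26) z^2:
  Set 1 + (-0.96) z + (0.26) z^2 = 0, i.e. a z^2 + b z + c = 0 with a = 0.26, b = -0.96, c = 1.
  Discriminant D = b^2 - 4ac = (-0.96)^2 - 4*(0.26)*1 = 0.9216 - (1.04) = -0.1184.
  D < 0, so the roots are the complex-conjugate pair z = (-b +/- i sqrt(-D)) / (2a) = 1.8462 +/- 0.6617i.
  For a conjugate pair |z|^2 = z * conj(z) = (product of roots) = c/a = 1/(0.26) = 3.846154, so |z| = sqrt(3.846154) = 1.9612 for both roots.
Moduli of all roots: 5.0000, 1.9612, 1.9612.
All moduli strictly greater than 1? Yes.
Verdict: Invertible.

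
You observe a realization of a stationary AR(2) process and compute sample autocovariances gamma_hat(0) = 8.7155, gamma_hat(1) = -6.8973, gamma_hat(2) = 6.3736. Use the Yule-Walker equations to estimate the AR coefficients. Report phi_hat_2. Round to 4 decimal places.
\hat\phi_{2} = 0.2810

The Yule-Walker equations for an AR(p) process read, in matrix form,
  Gamma_p phi = r_p,   with   (Gamma_p)_{ij} = gamma(|i - j|),
                       (r_p)_i = gamma(i),   i,j = 1..p.
Substitute the sample gammas (Toeplitz matrix and right-hand side of size 2):
  Gamma_p = [[8.7155, -6.8973], [-6.8973, 8.7155]]
  r_p     = [-6.8973, 6.3736]
Written out:
  8.7155 phi_1 - 6.8973 phi_2 = -6.8973
  -6.8973 phi_1 + 8.7155 phi_2 = 6.3736
Solve by Cramer's rule:
  det = gamma(0)^2 - gamma(1)^2 = (8.7155)^2 - (-6.8973)^2 = 75.95994025 - 47.57274729 = 28.38719296
  phi_hat_1 = [gamma(1) gamma(0) - gamma(1) gamma(2)] / det = [(-6.8973)(8.7155) - (-6.8973)(6.3736)] / 28.38719296 = -16.15278687 / 28.38719296 = -0.569
  phi_hat_2 = [gamma(0) gamma(2) - gamma(1)^2] / det = [(8.7155)(6.3736) - (-6.8973)^2] / 28.38719296 = 7.97636351 / 28.38719296 = 0.281
So phi_hat = [-0.5690, 0.2810].
Therefore phi_hat_2 = 0.2810.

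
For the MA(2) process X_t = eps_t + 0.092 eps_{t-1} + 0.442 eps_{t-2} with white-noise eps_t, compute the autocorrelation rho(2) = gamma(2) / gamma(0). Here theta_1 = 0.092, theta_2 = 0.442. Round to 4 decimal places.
\rho(2) = 0.3672

For an MA(q) process with theta_0 = 1, the autocovariance is
  gamma(k) = sigma^2 * sum_{i=0..q-k} theta_i * theta_{i+k},
and rho(k) = gamma(k) / gamma(0). Sigma^2 cancels.
  numerator   = (1)*(0.442) = 0.442.
  denominator = (1)^2 + (0.092)^2 + (0.442)^2 = 1.203828.
  rho(2) = 0.442 / 1.203828 = 0.3672.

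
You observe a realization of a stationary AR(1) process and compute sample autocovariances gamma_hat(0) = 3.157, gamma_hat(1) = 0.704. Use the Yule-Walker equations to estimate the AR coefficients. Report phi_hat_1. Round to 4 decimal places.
\hat\phi_{1} = 0.2230

The Yule-Walker equations for an AR(p) process read, in matrix form,
  Gamma_p phi = r_p,   with   (Gamma_p)_{ij} = gamma(|i - j|),
                       (r_p)_i = gamma(i),   i,j = 1..p.
Substitute the sample gammas (Toeplitz matrix and right-hand side of size 1):
  Gamma_p = [[3.157]]
  r_p     = [0.704]
With p = 1 this is the single equation gamma(0) phi_1 = gamma(1):
  phi_hat_1 = gamma(1) / gamma(0) = 0.704 / 3.157 = 0.2230.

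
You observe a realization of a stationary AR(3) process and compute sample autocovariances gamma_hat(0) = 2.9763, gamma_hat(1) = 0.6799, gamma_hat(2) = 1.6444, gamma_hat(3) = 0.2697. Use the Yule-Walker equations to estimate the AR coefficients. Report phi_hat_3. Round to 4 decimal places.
\hat\phi_{3} = -0.1310

The Yule-Walker equations for an AR(p) process read, in matrix form,
  Gamma_p phi = r_p,   with   (Gamma_p)_{ij} = gamma(|i - j|),
                       (r_p)_i = gamma(i),   i,j = 1..p.
Substitute the sample gammas (Toeplitz matrix and right-hand side of size 3):
  Gamma_p = [[2.9763, 0.6799, 1.6444], [0.6799, 2.9763, 0.6799], [1.6444, 0.6799, 2.9763]]
  r_p     = [0.6799, 1.6444, 0.2697]
Written out (R1..R3):
  (R1) 2.9763 phi_1 + 0.6799 phi_2 + 1.6444 phi_3 = 0.6799
  (R2) 0.6799 phi_1 + 2.9763 phi_2 + 0.6799 phi_3 = 1.6444
  (R3) 1.6444 phi_1 + 0.6799 phi_2 + 2.9763 phi_3 = 0.2697
Gaussian elimination:
  R2 <- R2 - (0.6799/2.9763) R1 = R2 - (0.228438) R1:  2.820985 phi_2 + 0.304257 phi_3 = 1.489085
  R3 <- R3 - (1.6444/2.9763) R1 = R3 - (0.552498) R1:  0.304257 phi_2 + 2.067772 phi_3 = -0.105943
  R3 <- R3 - (0.304257/2.820985) R2 = R3 - (0.107855) R2:  2.034957 phi_3 = -0.266548
Back-substitution:
  phi_hat_3 = -0.266548 / 2.034957 = -0.130985
  phi_hat_2 = (1.489085 - (0.304257)(-0.130985)) / 2.820985 = 0.541987
  phi_hat_1 = (0.6799 - (0.6799)(0.541987) - (1.6444)(-0.130985)) / 2.9763 = 0.176996
So phi_hat = [0.1770, 0.5420, -0.1310].
Therefore phi_hat_3 = -0.1310.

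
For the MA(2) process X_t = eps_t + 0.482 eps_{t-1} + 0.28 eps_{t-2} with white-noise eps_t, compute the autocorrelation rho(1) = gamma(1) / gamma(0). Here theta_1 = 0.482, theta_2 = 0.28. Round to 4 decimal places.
\rho(1) = 0.4707

For an MA(q) process with theta_0 = 1, the autocovariance is
  gamma(k) = sigma^2 * sum_{i=0..q-k} theta_i * theta_{i+k},
and rho(k) = gamma(k) / gamma(0). Sigma^2 cancels.
  numerator   = (1)*(0.482) + (0.482)*(0.28) = 0.61696.
  denominator = (1)^2 + (0.482)^2 + (0.28)^2 = 1.310724.
  rho(1) = 0.61696 / 1.310724 = 0.4707.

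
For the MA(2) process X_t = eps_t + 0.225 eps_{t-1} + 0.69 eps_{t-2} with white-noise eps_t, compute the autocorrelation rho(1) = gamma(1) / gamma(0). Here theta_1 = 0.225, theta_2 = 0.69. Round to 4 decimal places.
\rho(1) = 0.2491

For an MA(q) process with theta_0 = 1, the autocovariance is
  gamma(k) = sigma^2 * sum_{i=0..q-k} theta_i * theta_{i+k},
and rho(k) = gamma(k) / gamma(0). Sigma^2 cancels.
  numerator   = (1)*(0.225) + (0.225)*(0.69) = 0.38025.
  denominator = (1)^2 + (0.225)^2 + (0.69)^2 = 1.526725.
  rho(1) = 0.38025 / 1.526725 = 0.2491.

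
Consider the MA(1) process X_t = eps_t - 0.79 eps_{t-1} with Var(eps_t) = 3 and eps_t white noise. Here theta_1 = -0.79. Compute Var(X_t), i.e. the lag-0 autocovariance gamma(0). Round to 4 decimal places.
\gamma(0) = 4.8723

For an MA(q) process X_t = eps_t + sum_i theta_i eps_{t-i} with
Var(eps_t) = sigma^2, the variance is
  gamma(0) = sigma^2 * (1 + sum_i theta_i^2).
  sum_i theta_i^2 = (-0.79)^2 = 0.6241.
  gamma(0) = 3 * (1 + 0.6241) = 3 * 1.6241 = 4.8723.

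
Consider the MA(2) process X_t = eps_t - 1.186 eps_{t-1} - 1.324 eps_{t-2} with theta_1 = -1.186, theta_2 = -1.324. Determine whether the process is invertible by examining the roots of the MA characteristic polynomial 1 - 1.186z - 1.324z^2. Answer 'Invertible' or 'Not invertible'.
\text{Not invertible}

The MA(q) characteristic polynomial is P(z) = 1 - 1.186z - 1.324z^2.
Invertibility requires all roots to lie outside the unit circle, i.e. |z| > 1 for every root.
Set 1 + (-1.186) z + (-1.324) z^2 = 0, i.e. a z^2 + b z + c = 0 with a = -1.324, b = -1.186, c = 1.
Discriminant D = b^2 - 4ac = (-1.186)^2 - 4*(-1.324)*1 = 1.406596 - (-5.296) = 6.702596.
D >= 0, so the roots are real: z = (-b +/- sqrt(D)) / (2a) = (1.186 +/- 2.588937) / (-2.648).
  z_1 = (1.186 + 2.588937) / (-2.648) = -1.4256,   |z_1| = 1.4256.
  z_2 = (1.186 - 2.588937) / (-2.648) = 0.5298,   |z_2| = 0.5298.
Moduli of all roots: 1.4256, 0.5298.
All moduli strictly greater than 1? No.
Verdict: Not invertible.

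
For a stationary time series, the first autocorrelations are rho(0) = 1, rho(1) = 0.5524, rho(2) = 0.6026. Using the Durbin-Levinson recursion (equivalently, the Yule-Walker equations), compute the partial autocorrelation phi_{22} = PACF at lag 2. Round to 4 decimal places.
\phi_{22} = 0.4281

The PACF at lag k is phi_{kk}, the last component of the solution
to the Yule-Walker system G_k phi = r_k where
  (G_k)_{ij} = rho(|i - j|), (r_k)_i = rho(i), i,j = 1..k.
Equivalently, Durbin-Levinson gives phi_{kk} iteratively:
  phi_{11} = rho(1)
  phi_{kk} = [rho(k) - sum_{j=1..k-1} phi_{k-1,j} rho(k-j)]
            / [1 - sum_{j=1..k-1} phi_{k-1,j} rho(j)],
  phi_{k,j} = phi_{k-1,j} - phi_{kk} phi_{k-1,k-j},  j = 1..k-1.
Step k = 1:
  phi_11 = rho(1) = 0.5524.
Step k = 2:
  phi_22 = [rho(2) - phi_11 rho(1)] / [1 - phi_11 rho(1)] = [0.6026 - (0.5524)(0.5524)] / [1 - (0.5524)(0.5524)]
         = 0.29745424 / 0.69485424 = 0.4281.
Therefore phi_{22} = 0.4281.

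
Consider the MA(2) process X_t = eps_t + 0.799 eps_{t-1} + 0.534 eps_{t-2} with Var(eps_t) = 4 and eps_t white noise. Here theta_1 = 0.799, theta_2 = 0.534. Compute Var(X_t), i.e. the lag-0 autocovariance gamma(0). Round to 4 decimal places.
\gamma(0) = 7.6942

For an MA(q) process X_t = eps_t + sum_i theta_i eps_{t-i} with
Var(eps_t) = sigma^2, the variance is
  gamma(0) = sigma^2 * (1 + sum_i theta_i^2).
  sum_i theta_i^2 = (0.799)^2 + (0.534)^2 = 0.638401 + 0.285156 = 0.923557.
  gamma(0) = 4 * (1 + 0.923557) = 4 * 1.923557 = 7.694228, which rounds to 7.6942.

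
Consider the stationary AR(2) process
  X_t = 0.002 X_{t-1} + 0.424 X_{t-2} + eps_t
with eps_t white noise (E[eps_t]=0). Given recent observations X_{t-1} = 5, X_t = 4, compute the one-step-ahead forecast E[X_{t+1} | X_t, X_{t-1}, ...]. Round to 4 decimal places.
E[X_{t+1} \mid \mathcal F_t] = 2.1280

For an AR(p) model X_t = c + sum_i phi_i X_{t-i} + eps_t, the
one-step-ahead conditional mean is
  E[X_{t+1} | X_t, ...] = c + sum_i phi_i X_{t+1-i}.
Substitute known values:
  E[X_{t+1} | ...] = (0.002) * (4) + (0.424) * (5)
                   = 2.1280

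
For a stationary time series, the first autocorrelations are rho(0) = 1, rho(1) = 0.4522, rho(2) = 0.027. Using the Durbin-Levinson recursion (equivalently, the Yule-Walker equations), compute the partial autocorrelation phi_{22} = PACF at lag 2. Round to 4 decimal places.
\phi_{22} = -0.2231

The PACF at lag k is phi_{kk}, the last component of the solution
to the Yule-Walker system G_k phi = r_k where
  (G_k)_{ij} = rho(|i - j|), (r_k)_i = rho(i), i,j = 1..k.
Equivalently, Durbin-Levinson gives phi_{kk} iteratively:
  phi_{11} = rho(1)
  phi_{kk} = [rho(k) - sum_{j=1..k-1} phi_{k-1,j} rho(k-j)]
            / [1 - sum_{j=1..k-1} phi_{k-1,j} rho(j)],
  phi_{k,j} = phi_{k-1,j} - phi_{kk} phi_{k-1,k-j},  j = 1..k-1.
Step k = 1:
  phi_11 = rho(1) = 0.4522.
Step k = 2:
  phi_22 = [rho(2) - phi_11 rho(1)] / [1 - phi_11 rho(1)] = [0.027 - (0.4522)(0.4522)] / [1 - (0.4522)(0.4522)]
         = -0.17748484 / 0.79551516 = -0.2231.
Therefore phi_{22} = -0.2231.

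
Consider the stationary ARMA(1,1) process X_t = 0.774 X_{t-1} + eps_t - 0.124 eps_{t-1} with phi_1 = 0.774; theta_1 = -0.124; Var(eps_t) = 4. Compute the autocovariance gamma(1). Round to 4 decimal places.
\gamma(1) = 5.8626

Multiply the model equation by X_{t-k} and take expectations. With theta_0 = psi_0 = 1 and psi_j the MA(infinity) weights, this gives
  gamma(k) - sum_i phi_i gamma(k-i) = c_k,
  c_k = sigma^2 * sum_{j=k..q} theta_j psi_{j-k}   (c_k = 0 for k > q),
using gamma(-m) = gamma(m).
psi-weights needed (psi_j = theta_j + sum_i phi_i psi_{j-i}):
  psi_1 = theta_1 + phi_1 = -0.124 + (0.774) = 0.65
Right-hand sides:
  c_0 = sigma^2 (1 + theta_1 psi_1) = 4 * (1 + (-0.124)(0.65)) = 4 * 0.9194 = 3.6776
  c_1 = sigma^2 theta_1 = 4 * (-0.124) = -0.496
  c_2 = 0
Equations for k = 0 and k = 1 (AR order 1):
  gamma(0) = phi_1 gamma(1) + c_0
  gamma(1) = phi_1 gamma(0) + c_1
Substituting the second into the first: gamma(0) (1 - phi_1^2) = c_0 + phi_1 c_1, so
  gamma(0) = (c_0 + phi_1 c_1) / (1 - phi_1^2) = (3.6776 + (0.774)(-0.496)) / (1 - (0.774)^2) = 3.293696 / 0.400924 = 8.215263.
  gamma(1) = phi_1 gamma(0) + c_1 = (0.774)(8.215263) + (-0.496) = 5.862613.
Therefore gamma(1) = 5.8626 (to 4 decimal places).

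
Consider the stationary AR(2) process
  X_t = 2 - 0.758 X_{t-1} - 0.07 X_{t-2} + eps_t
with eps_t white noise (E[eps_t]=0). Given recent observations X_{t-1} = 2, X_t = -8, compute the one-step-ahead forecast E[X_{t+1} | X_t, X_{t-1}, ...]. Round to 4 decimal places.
E[X_{t+1} \mid \mathcal F_t] = 7.9240

For an AR(p) model X_t = c + sum_i phi_i X_{t-i} + eps_t, the
one-step-ahead conditional mean is
  E[X_{t+1} | X_t, ...] = c + sum_i phi_i X_{t+1-i}.
Substitute known values:
  E[X_{t+1} | ...] = 2 + (-0.758) * (-8) + (-0.07) * (2)
                   = 7.9240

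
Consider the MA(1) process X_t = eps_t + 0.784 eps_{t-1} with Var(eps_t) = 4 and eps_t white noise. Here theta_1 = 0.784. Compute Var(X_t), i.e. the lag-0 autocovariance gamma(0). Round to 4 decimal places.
\gamma(0) = 6.4586

For an MA(q) process X_t = eps_t + sum_i theta_i eps_{t-i} with
Var(eps_t) = sigma^2, the variance is
  gamma(0) = sigma^2 * (1 + sum_i theta_i^2).
  sum_i theta_i^2 = (0.784)^2 = 0.614656.
  gamma(0) = 4 * (1 + 0.614656) = 4 * 1.614656 = 6.458624, which rounds to 6.4586.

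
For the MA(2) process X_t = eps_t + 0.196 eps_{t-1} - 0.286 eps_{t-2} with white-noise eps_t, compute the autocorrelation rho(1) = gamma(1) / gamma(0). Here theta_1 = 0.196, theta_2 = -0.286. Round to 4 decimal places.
\rho(1) = 0.1249

For an MA(q) process with theta_0 = 1, the autocovariance is
  gamma(k) = sigma^2 * sum_{i=0..q-k} theta_i * theta_{i+k},
and rho(k) = gamma(k) / gamma(0). Sigma^2 cancels.
  numerator   = (1)*(0.196) + (0.196)*(-0.286) = 0.139944.
  denominator = (1)^2 + (0.196)^2 + (-0.286)^2 = 1.120212.
  rho(1) = 0.139944 / 1.120212 = 0.1249.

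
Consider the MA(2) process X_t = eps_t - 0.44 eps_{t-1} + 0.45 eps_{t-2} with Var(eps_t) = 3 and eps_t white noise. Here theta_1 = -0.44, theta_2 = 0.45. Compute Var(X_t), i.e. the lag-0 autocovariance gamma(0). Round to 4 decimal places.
\gamma(0) = 4.1883

For an MA(q) process X_t = eps_t + sum_i theta_i eps_{t-i} with
Var(eps_t) = sigma^2, the variance is
  gamma(0) = sigma^2 * (1 + sum_i theta_i^2).
  sum_i theta_i^2 = (-0.44)^2 + (0.45)^2 = 0.1936 + 0.2025 = 0.3961.
  gamma(0) = 3 * (1 + 0.3961) = 3 * 1.3961 = 4.1883.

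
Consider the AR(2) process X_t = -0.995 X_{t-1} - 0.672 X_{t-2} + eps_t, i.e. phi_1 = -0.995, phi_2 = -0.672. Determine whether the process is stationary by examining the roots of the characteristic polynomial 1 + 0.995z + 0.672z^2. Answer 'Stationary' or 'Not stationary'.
\text{Stationary}

The AR(p) characteristic polynomial is P(z) = 1 + 0.995z + 0.672z^2.
Stationarity requires all roots to lie outside the unit circle, i.e. |z| > 1 for every root.
Set 1 + (0.995) z + (0.672) z^2 = 0, i.e. a z^2 + b z + c = 0 with a = 0.672, b = 0.995, c = 1.
Discriminant D = b^2 - 4ac = (0.995)^2 - 4*(0.672)*1 = 0.990025 - (2.688) = -1.697975.
D < 0, so the roots are the complex-conjugate pair z = (-b +/- i sqrt(-D)) / (2a) = -0.7403 +/- 0.9695i.
For a conjugate pair |z|^2 = z * conj(z) = (product of roots) = c/a = 1/(0.672) = 1.488095, so |z| = sqrt(1.488095) = 1.2199 for both roots.
Moduli of all roots: 1.2199, 1.2199.
All moduli strictly greater than 1? Yes.
Verdict: Stationary.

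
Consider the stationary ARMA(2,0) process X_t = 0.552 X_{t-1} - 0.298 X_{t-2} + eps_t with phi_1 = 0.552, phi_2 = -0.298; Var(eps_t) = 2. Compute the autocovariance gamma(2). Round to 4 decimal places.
\gamma(2) = -0.1695

Multiply the model equation by X_{t-k} and take expectations. With theta_0 = psi_0 = 1 and psi_j the MA(infinity) weights, this gives
  gamma(k) - sum_i phi_i gamma(k-i) = c_k,
  c_k = sigma^2 * sum_{j=k..q} theta_j psi_{j-k}   (c_k = 0 for k > q),
using gamma(-m) = gamma(m).
Pure AR (q = 0): c_0 = sigma^2 = 2, c_k = 0 for k >= 1.
Equations for k = 0, 1, 2 (AR order 2, c_2 = 0):
  (E0) gamma(0) = phi_1 gamma(1) + phi_2 gamma(2) + c_0
  (E1) gamma(1) = phi_1 gamma(0) + phi_2 gamma(1) + c_1
  (E2) gamma(2) = phi_1 gamma(1) + phi_2 gamma(0)
From (E1): gamma(1) = A gamma(0) + B with
  A = phi_1 / (1 - phi_2) = 0.552 / 1.298 = 0.42527,   B = c_1 / (1 - phi_2) = 0 / 1.298 = 0.
Insert (E2) into (E0): gamma(0) (1 - phi_2^2) = phi_1 (1 + phi_2) gamma(1) + c_0.
  phi_1 (1 + phi_2) = (0.552)(0.702) = 0.387504,   1 - phi_2^2 = 0.911196.
Replace gamma(1) by A gamma(0) + B and collect gamma(0):
  gamma(0) [0.911196 - (0.387504)(0.42527)] = c_0 = 2
  gamma(0) * 0.746402 = 2
  gamma(0) = 2 / 0.746402 = 2.67952.
  gamma(1) = A gamma(0) = (0.42527)(2.67952) = 1.139519.
  gamma(2) = phi_1 gamma(1) + phi_2 gamma(0) = (0.552)(1.139519) + (-0.298)(2.67952) = -0.169483.
Therefore gamma(2) = -0.1695 (to 4 decimal places).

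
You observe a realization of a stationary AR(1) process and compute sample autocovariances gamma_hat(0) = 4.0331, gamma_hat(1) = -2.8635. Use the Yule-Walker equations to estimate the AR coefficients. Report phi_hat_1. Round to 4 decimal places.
\hat\phi_{1} = -0.7100

The Yule-Walker equations for an AR(p) process read, in matrix form,
  Gamma_p phi = r_p,   with   (Gamma_p)_{ij} = gamma(|i - j|),
                       (r_p)_i = gamma(i),   i,j = 1..p.
Substitute the sample gammas (Toeplitz matrix and right-hand side of size 1):
  Gamma_p = [[4.0331]]
  r_p     = [-2.8635]
With p = 1 this is the single equation gamma(0) phi_1 = gamma(1):
  phi_hat_1 = gamma(1) / gamma(0) = -2.8635 / 4.0331 = -0.7100.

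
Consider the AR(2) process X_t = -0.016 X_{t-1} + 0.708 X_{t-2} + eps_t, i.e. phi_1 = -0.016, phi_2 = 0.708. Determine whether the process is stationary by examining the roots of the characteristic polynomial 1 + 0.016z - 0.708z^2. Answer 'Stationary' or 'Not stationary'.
\text{Stationary}

The AR(p) characteristic polynomial is P(z) = 1 + 0.016z - 0.708z^2.
Stationarity requires all roots to lie outside the unit circle, i.e. |z| > 1 for every root.
Set 1 + (0.016) z + (-0.708) z^2 = 0, i.e. a z^2 + b z + c = 0 with a = -0.708, b = 0.016, c = 1.
Discriminant D = b^2 - 4ac = (0.016)^2 - 4*(-0.708)*1 = 0.000256 - (-2.832) = 2.832256.
D >= 0, so the roots are real: z = (-b +/- sqrt(D)) / (2a) = (-0.016 +/- 1.682931) / (-1.416).
  z_1 = (-0.016 + 1.682931) / (-1.416) = -1.1772,   |z_1| = 1.1772.
  z_2 = (-0.016 - 1.682931) / (-1.416) = 1.1998,   |z_2| = 1.1998.
Moduli of all roots: 1.1772, 1.1998.
All moduli strictly greater than 1? Yes.
Verdict: Stationary.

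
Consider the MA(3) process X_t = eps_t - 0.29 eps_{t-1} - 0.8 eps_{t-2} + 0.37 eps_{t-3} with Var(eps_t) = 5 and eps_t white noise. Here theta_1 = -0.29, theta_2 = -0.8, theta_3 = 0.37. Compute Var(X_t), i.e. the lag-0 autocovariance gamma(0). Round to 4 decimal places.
\gamma(0) = 9.3050

For an MA(q) process X_t = eps_t + sum_i theta_i eps_{t-i} with
Var(eps_t) = sigma^2, the variance is
  gamma(0) = sigma^2 * (1 + sum_i theta_i^2).
  sum_i theta_i^2 = (-0.29)^2 + (-0.8)^2 + (0.37)^2 = 0.0841 + 0.64 + 0.1369 = 0.861.
  gamma(0) = 5 * (1 + 0.861) = 5 * 1.861 = 9.305, which rounds to 9.3050.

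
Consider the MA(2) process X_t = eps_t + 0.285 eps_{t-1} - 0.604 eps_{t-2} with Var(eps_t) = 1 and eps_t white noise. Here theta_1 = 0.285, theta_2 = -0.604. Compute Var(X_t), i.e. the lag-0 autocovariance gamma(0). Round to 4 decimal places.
\gamma(0) = 1.4460

For an MA(q) process X_t = eps_t + sum_i theta_i eps_{t-i} with
Var(eps_t) = sigma^2, the variance is
  gamma(0) = sigma^2 * (1 + sum_i theta_i^2).
  sum_i theta_i^2 = (0.285)^2 + (-0.604)^2 = 0.081225 + 0.364816 = 0.446041.
  gamma(0) = 1 * (1 + 0.446041) = 1 * 1.446041 = 1.446041, which rounds to 1.4460.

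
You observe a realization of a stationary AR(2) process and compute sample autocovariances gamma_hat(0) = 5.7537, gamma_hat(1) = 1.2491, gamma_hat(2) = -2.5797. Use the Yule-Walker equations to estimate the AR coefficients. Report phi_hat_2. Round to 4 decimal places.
\hat\phi_{2} = -0.5200

The Yule-Walker equations for an AR(p) process read, in matrix form,
  Gamma_p phi = r_p,   with   (Gamma_p)_{ij} = gamma(|i - j|),
                       (r_p)_i = gamma(i),   i,j = 1..p.
Substitute the sample gammas (Toeplitz matrix and right-hand side of size 2):
  Gamma_p = [[5.7537, 1.2491], [1.2491, 5.7537]]
  r_p     = [1.2491, -2.5797]
Written out:
  5.7537 phi_1 + 1.2491 phi_2 = 1.2491
  1.2491 phi_1 + 5.7537 phi_2 = -2.5797
Solve by Cramer's rule:
  det = gamma(0)^2 - gamma(1)^2 = (5.7537)^2 - (1.2491)^2 = 33.10506369 - 1.56025081 = 31.54481288
  phi_hat_1 = [gamma(1) gamma(0) - gamma(1) gamma(2)] / det = [(1.2491)(5.7537) - (1.2491)(-2.5797)] / 31.54481288 = 10.40924994 / 31.54481288 = 0.33
  phi_hat_2 = [gamma(0) gamma(2) - gamma(1)^2] / det = [(5.7537)(-2.5797) - (1.2491)^2] / 31.54481288 = -16.4030707 / 31.54481288 = -0.52
So phi_hat = [0.3300, -0.5200].
Therefore phi_hat_2 = -0.5200.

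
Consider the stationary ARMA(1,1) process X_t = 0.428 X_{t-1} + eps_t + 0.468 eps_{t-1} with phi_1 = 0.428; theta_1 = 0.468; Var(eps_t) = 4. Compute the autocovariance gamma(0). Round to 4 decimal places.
\gamma(0) = 7.9314

Multiply the model equation by X_{t-k} and take expectations. With theta_0 = psi_0 = 1 and psi_j the MA(infinity) weights, this gives
  gamma(k) - sum_i phi_i gamma(k-i) = c_k,
  c_k = sigma^2 * sum_{j=k..q} theta_j psi_{j-k}   (c_k = 0 for k > q),
using gamma(-m) = gamma(m).
psi-weights needed (psi_j = theta_j + sum_i phi_i psi_{j-i}):
  psi_1 = theta_1 + phi_1 = 0.468 + (0.428) = 0.896
Right-hand sides:
  c_0 = sigma^2 (1 + theta_1 psi_1) = 4 * (1 + (0.468)(0.896)) = 4 * 1.419328 = 5.677312
  c_1 = sigma^2 theta_1 = 4 * (0.468) = 1.872
  c_2 = 0
Equations for k = 0 and k = 1 (AR order 1):
  gamma(0) = phi_1 gamma(1) + c_0
  gamma(1) = phi_1 gamma(0) + c_1
Substituting the second into the first: gamma(0) (1 - phi_1^2) = c_0 + phi_1 c_1, so
  gamma(0) = (c_0 + phi_1 c_1) / (1 - phi_1^2) = (5.677312 + (0.428)(1.872)) / (1 - (0.428)^2) = 6.478528 / 0.816816 = 7.931441.
Therefore gamma(0) = 7.9314 (to 4 decimal places).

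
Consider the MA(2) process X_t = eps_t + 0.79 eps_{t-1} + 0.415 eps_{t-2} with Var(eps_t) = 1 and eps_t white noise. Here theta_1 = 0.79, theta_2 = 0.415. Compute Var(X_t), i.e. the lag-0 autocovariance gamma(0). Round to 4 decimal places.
\gamma(0) = 1.7963

For an MA(q) process X_t = eps_t + sum_i theta_i eps_{t-i} with
Var(eps_t) = sigma^2, the variance is
  gamma(0) = sigma^2 * (1 + sum_i theta_i^2).
  sum_i theta_i^2 = (0.79)^2 + (0.415)^2 = 0.6241 + 0.172225 = 0.796325.
  gamma(0) = 1 * (1 + 0.796325) = 1 * 1.796325 = 1.796325, which rounds to 1.7963.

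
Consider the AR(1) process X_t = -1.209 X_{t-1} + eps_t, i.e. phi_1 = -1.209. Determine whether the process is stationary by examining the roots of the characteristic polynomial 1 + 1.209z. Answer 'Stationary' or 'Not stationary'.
\text{Not stationary}

The AR(p) characteristic polynomial is P(z) = 1 + 1.209z.
Stationarity requires all roots to lie outside the unit circle, i.e. |z| > 1 for every root.
This is linear in z: 1 + (1.209) z = 0  =>  z = -1/(1.209) = -0.82713,  |z| = 0.82713.
Moduli of all roots: 0.8271.
All moduli strictly greater than 1? No.
Verdict: Not stationary.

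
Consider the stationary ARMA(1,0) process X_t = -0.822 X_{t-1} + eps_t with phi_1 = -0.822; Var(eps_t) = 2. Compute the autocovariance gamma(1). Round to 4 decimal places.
\gamma(1) = -5.0691

Multiply the model equation by X_{t-k} and take expectations. With theta_0 = psi_0 = 1 and psi_j the MA(infinity) weights, this gives
  gamma(k) - sum_i phi_i gamma(k-i) = c_k,
  c_k = sigma^2 * sum_{j=k..q} theta_j psi_{j-k}   (c_k = 0 for k > q),
using gamma(-m) = gamma(m).
Pure AR (q = 0): c_0 = sigma^2 = 2, c_k = 0 for k >= 1.
Equations for k = 0 and k = 1 (AR order 1):
  gamma(0) = phi_1 gamma(1) + c_0
  gamma(1) = phi_1 gamma(0) + c_1
Substituting the second into the first: gamma(0) (1 - phi_1^2) = c_0 + phi_1 c_1, so
  gamma(0) = c_0 / (1 - phi_1^2) = 2 / (1 - (-0.822)^2) = 2 / 0.324316 = 6.166825.
  gamma(1) = phi_1 gamma(0) = (-0.822)(6.166825) = -5.06913.
Therefore gamma(1) = -5.0691 (to 4 decimal places).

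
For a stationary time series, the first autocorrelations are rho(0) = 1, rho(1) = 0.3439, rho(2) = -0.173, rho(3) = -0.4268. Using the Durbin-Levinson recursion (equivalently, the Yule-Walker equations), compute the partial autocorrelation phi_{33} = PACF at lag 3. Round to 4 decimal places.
\phi_{33} = -0.2980

The PACF at lag k is phi_{kk}, the last component of the solution
to the Yule-Walker system G_k phi = r_k where
  (G_k)_{ij} = rho(|i - j|), (r_k)_i = rho(i), i,j = 1..k.
Equivalently, Durbin-Levinson gives phi_{kk} iteratively:
  phi_{11} = rho(1)
  phi_{kk} = [rho(k) - sum_{j=1..k-1} phi_{k-1,j} rho(k-j)]
            / [1 - sum_{j=1..k-1} phi_{k-1,j} rho(j)],
  phi_{k,j} = phi_{k-1,j} - phi_{kk} phi_{k-1,k-j},  j = 1..k-1.
Step k = 1:
  phi_11 = rho(1) = 0.3439.
Step k = 2:
  phi_22 = [rho(2) - phi_11 rho(1)] / [1 - phi_11 rho(1)] = [-0.173 - (0.3439)(0.3439)] / [1 - (0.3439)(0.3439)]
         = -0.29126721 / 0.88173279 = -0.330335.
  Update: phi_21 = phi_11 - phi_22 phi_11 = 0.3439 - (-0.330335)(0.3439) = 0.457502.
Step k = 3:
  phi_33 = [rho(3) - phi_21 rho(2) - phi_22 rho(1)] / [1 - phi_21 rho(1) - phi_22 rho(2)]
    numerator   = -0.4268 - (0.457502)(-0.173) - (-0.330335)(0.3439) = -0.23404991
    denominator = 1 - (0.457502)(0.3439) - (-0.330335)(-0.173) = 0.78551703
  phi_33 = -0.23404991 / 0.78551703 = -0.298.
Therefore phi_{33} = -0.2980.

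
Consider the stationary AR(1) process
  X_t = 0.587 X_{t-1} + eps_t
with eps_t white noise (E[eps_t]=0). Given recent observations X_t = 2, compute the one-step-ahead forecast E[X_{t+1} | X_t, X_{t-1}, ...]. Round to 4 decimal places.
E[X_{t+1} \mid \mathcal F_t] = 1.1740

For an AR(p) model X_t = c + sum_i phi_i X_{t-i} + eps_t, the
one-step-ahead conditional mean is
  E[X_{t+1} | X_t, ...] = c + sum_i phi_i X_{t+1-i}.
Substitute known values:
  E[X_{t+1} | ...] = (0.587) * (2)
                   = 1.1740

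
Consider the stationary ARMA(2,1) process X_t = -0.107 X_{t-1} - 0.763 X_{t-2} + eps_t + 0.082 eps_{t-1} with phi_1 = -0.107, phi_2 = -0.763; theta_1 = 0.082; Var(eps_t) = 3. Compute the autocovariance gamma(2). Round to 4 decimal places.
\gamma(2) = -5.4491

Multiply the model equation by X_{t-k} and take expectations. With theta_0 = psi_0 = 1 and psi_j the MA(infinity) weights, this gives
  gamma(k) - sum_i phi_i gamma(k-i) = c_k,
  c_k = sigma^2 * sum_{j=k..q} theta_j psi_{j-k}   (c_k = 0 for k > q),
using gamma(-m) = gamma(m).
psi-weights needed (psi_j = theta_j + sum_i phi_i psi_{j-i}):
  psi_1 = theta_1 + phi_1 = 0.082 + (-0.107) = -0.025
Right-hand sides:
  c_0 = sigma^2 (1 + theta_1 psi_1) = 3 * (1 + (0.082)(-0.025)) = 3 * 0.99795 = 2.99385
  c_1 = sigma^2 theta_1 = 3 * (0.082) = 0.246
  c_2 = 0
Equations for k = 0, 1, 2 (AR order 2, c_2 = 0):
  (E0) gamma(0) = phi_1 gamma(1) + phi_2 gamma(2) + c_0
  (E1) gamma(1) = phi_1 gamma(0) + phi_2 gamma(1) + c_1
  (E2) gamma(2) = phi_1 gamma(1) + phi_2 gamma(0)
From (E1): gamma(1) = A gamma(0) + B with
  A = phi_1 / (1 - phi_2) = -0.107 / 1.763 = -0.060692,   B = c_1 / (1 - phi_2) = 0.246 / 1.763 = 0.139535.
Insert (E2) into (E0): gamma(0) (1 - phi_2^2) = phi_1 (1 + phi_2) gamma(1) + c_0.
  phi_1 (1 + phi_2) = (-0.107)(0.237) = -0.025359,   1 - phi_2^2 = 0.417831.
Replace gamma(1) by A gamma(0) + B and collect gamma(0):
  gamma(0) [0.417831 - (-0.025359)(-0.060692)] = (-0.025359)(0.139535) + 2.99385
  gamma(0) * 0.416292 = 2.990312
  gamma(0) = 2.990312 / 0.416292 = 7.183208.
  gamma(1) = A gamma(0) + B = (-0.060692)(7.183208) + (0.139535) = -0.296428.
  gamma(2) = phi_1 gamma(1) + phi_2 gamma(0) = (-0.107)(-0.296428) + (-0.763)(7.183208) = -5.44907.
Therefore gamma(2) = -5.4491 (to 4 decimal places).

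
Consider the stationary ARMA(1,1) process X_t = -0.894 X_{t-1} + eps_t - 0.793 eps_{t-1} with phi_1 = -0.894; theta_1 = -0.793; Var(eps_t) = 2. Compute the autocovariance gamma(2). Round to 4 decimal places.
\gamma(2) = 25.6758

Multiply the model equation by X_{t-k} and take expectations. With theta_0 = psi_0 = 1 and psi_j the MA(infinity) weights, this gives
  gamma(k) - sum_i phi_i gamma(k-i) = c_k,
  c_k = sigma^2 * sum_{j=k..q} theta_j psi_{j-k}   (c_k = 0 for k > q),
using gamma(-m) = gamma(m).
psi-weights needed (psi_j = theta_j + sum_i phi_i psi_{j-i}):
  psi_1 = theta_1 + phi_1 = -0.793 + (-0.894) = -1.687
Right-hand sides:
  c_0 = sigma^2 (1 + theta_1 psi_1) = 2 * (1 + (-0.793)(-1.687)) = 2 * 2.337791 = 4.675582
  c_1 = sigma^2 theta_1 = 2 * (-0.793) = -1.586
  c_2 = 0
Equations for k = 0 and k = 1 (AR order 1):
  gamma(0) = phi_1 gamma(1) + c_0
  gamma(1) = phi_1 gamma(0) + c_1
Substituting the second into the first: gamma(0) (1 - phi_1^2) = c_0 + phi_1 c_1, so
  gamma(0) = (c_0 + phi_1 c_1) / (1 - phi_1^2) = (4.675582 + (-0.894)(-1.586)) / (1 - (-0.894)^2) = 6.093466 / 0.200764 = 30.351388.
  gamma(1) = phi_1 gamma(0) + c_1 = (-0.894)(30.351388) + (-1.586) = -28.720141.
For k = 2 (> q): gamma(2) = phi_1 gamma(1) = (-0.894)(-28.720141) = 25.675806.
Therefore gamma(2) = 25.6758 (to 4 decimal places).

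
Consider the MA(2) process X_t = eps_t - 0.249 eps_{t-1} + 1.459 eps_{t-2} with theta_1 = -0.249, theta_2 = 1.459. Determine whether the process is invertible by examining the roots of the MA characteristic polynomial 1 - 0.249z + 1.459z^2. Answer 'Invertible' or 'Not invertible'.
\text{Not invertible}

The MA(q) characteristic polynomial is P(z) = 1 - 0.249z + 1.459z^2.
Invertibility requires all roots to lie outside the unit circle, i.e. |z| > 1 for every root.
Set 1 + (-0.249) z + (1.459) z^2 = 0, i.e. a z^2 + b z + c = 0 with a = 1.459, b = -0.249, c = 1.
Discriminant D = b^2 - 4ac = (-0.249)^2 - 4*(1.459)*1 = 0.062001 - (5.836) = -5.773999.
D < 0, so the roots are the complex-conjugate pair z = (-b +/- i sqrt(-D)) / (2a) = 0.0853 +/- 0.8235i.
For a conjugate pair |z|^2 = z * conj(z) = (product of roots) = c/a = 1/(1.459) = 0.685401, so |z| = sqrt(0.685401) = 0.8279 for both roots.
Moduli of all roots: 0.8279, 0.8279.
All moduli strictly greater than 1? No.
Verdict: Not invertible.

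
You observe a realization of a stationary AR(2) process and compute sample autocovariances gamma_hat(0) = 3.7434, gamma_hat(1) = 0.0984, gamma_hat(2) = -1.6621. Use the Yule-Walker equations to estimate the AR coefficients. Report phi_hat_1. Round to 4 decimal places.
\hat\phi_{1} = 0.0380

The Yule-Walker equations for an AR(p) process read, in matrix form,
  Gamma_p phi = r_p,   with   (Gamma_p)_{ij} = gamma(|i - j|),
                       (r_p)_i = gamma(i),   i,j = 1..p.
Substitute the sample gammas (Toeplitz matrix and right-hand side of size 2):
  Gamma_p = [[3.7434, 0.0984], [0.0984, 3.7434]]
  r_p     = [0.0984, -1.6621]
Written out:
  3.7434 phi_1 + 0.0984 phi_2 = 0.0984
  0.0984 phi_1 + 3.7434 phi_2 = -1.6621
Solve by Cramer's rule:
  det = gamma(0)^2 - gamma(1)^2 = (3.7434)^2 - (0.0984)^2 = 14.01304356 - 0.00968256 = 14.003361
  phi_hat_1 = [gamma(1) gamma(0) - gamma(1) gamma(2)] / det = [(0.0984)(3.7434) - (0.0984)(-1.6621)] / 14.003361 = 0.5319012 / 14.003361 = 0.038
  phi_hat_2 = [gamma(0) gamma(2) - gamma(1)^2] / det = [(3.7434)(-1.6621) - (0.0984)^2] / 14.003361 = -6.2315877 / 14.003361 = -0.445
So phi_hat = [0.0380, -0.4450].
Therefore phi_hat_1 = 0.0380.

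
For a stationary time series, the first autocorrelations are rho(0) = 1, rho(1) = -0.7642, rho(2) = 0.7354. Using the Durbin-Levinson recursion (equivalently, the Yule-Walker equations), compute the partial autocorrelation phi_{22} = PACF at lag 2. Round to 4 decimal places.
\phi_{22} = 0.3639

The PACF at lag k is phi_{kk}, the last component of the solution
to the Yule-Walker system G_k phi = r_k where
  (G_k)_{ij} = rho(|i - j|), (r_k)_i = rho(i), i,j = 1..k.
Equivalently, Durbin-Levinson gives phi_{kk} iteratively:
  phi_{11} = rho(1)
  phi_{kk} = [rho(k) - sum_{j=1..k-1} phi_{k-1,j} rho(k-j)]
            / [1 - sum_{j=1..k-1} phi_{k-1,j} rho(j)],
  phi_{k,j} = phi_{k-1,j} - phi_{kk} phi_{k-1,k-j},  j = 1..k-1.
Step k = 1:
  phi_11 = rho(1) = -0.7642.
Step k = 2:
  phi_22 = [rho(2) - phi_11 rho(1)] / [1 - phi_11 rho(1)] = [0.7354 - (-0.7642)(-0.7642)] / [1 - (-0.7642)(-0.7642)]
         = 0.15139836 / 0.41599836 = 0.3639.
Therefore phi_{22} = 0.3639.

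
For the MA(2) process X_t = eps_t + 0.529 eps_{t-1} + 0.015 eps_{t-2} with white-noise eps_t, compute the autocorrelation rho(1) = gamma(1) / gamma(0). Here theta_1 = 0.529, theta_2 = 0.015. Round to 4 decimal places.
\rho(1) = 0.4195

For an MA(q) process with theta_0 = 1, the autocovariance is
  gamma(k) = sigma^2 * sum_{i=0..q-k} theta_i * theta_{i+k},
and rho(k) = gamma(k) / gamma(0). Sigma^2 cancels.
  numerator   = (1)*(0.529) + (0.529)*(0.015) = 0.536935.
  denominator = (1)^2 + (0.529)^2 + (0.015)^2 = 1.280066.
  rho(1) = 0.536935 / 1.280066 = 0.4195.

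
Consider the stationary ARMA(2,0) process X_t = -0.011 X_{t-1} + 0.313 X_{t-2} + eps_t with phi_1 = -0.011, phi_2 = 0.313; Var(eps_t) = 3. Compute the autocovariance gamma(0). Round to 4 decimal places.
\gamma(0) = 3.3267

Multiply the model equation by X_{t-k} and take expectations. With theta_0 = psi_0 = 1 and psi_j the MA(infinity) weights, this gives
  gamma(k) - sum_i phi_i gamma(k-i) = c_k,
  c_k = sigma^2 * sum_{j=k..q} theta_j psi_{j-k}   (c_k = 0 for k > q),
using gamma(-m) = gamma(m).
Pure AR (q = 0): c_0 = sigma^2 = 3, c_k = 0 for k >= 1.
Equations for k = 0, 1, 2 (AR order 2, c_2 = 0):
  (E0) gamma(0) = phi_1 gamma(1) + phi_2 gamma(2) + c_0
  (E1) gamma(1) = phi_1 gamma(0) + phi_2 gamma(1) + c_1
  (E2) gamma(2) = phi_1 gamma(1) + phi_2 gamma(0)
From (E1): gamma(1) = A gamma(0) + B with
  A = phi_1 / (1 - phi_2) = -0.011 / 0.687 = -0.016012,   B = c_1 / (1 - phi_2) = 0 / 0.687 = 0.
Insert (E2) into (E0): gamma(0) (1 - phi_2^2) = phi_1 (1 + phi_2) gamma(1) + c_0.
  phi_1 (1 + phi_2) = (-0.011)(1.313) = -0.014443,   1 - phi_2^2 = 0.902031.
Replace gamma(1) by A gamma(0) + B and collect gamma(0):
  gamma(0) [0.902031 - (-0.014443)(-0.016012)] = c_0 = 3
  gamma(0) * 0.9018 = 3
  gamma(0) = 3 / 0.9018 = 3.326681.
Therefore gamma(0) = 3.3267 (to 4 decimal places).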